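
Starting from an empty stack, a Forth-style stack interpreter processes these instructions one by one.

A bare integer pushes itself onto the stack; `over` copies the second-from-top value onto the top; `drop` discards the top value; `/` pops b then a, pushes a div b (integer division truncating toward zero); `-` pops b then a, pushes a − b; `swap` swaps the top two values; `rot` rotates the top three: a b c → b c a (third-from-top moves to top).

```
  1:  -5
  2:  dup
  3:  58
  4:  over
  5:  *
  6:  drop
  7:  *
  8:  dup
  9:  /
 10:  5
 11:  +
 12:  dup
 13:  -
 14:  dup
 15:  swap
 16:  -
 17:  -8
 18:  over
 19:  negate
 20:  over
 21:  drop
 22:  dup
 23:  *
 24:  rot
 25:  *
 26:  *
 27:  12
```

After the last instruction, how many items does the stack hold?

-5     → -5
dup    → -5 -5
58     → -5 -5 58
over   → -5 -5 58 -5
*      → -5 -5 -290
drop   → -5 -5
*      → 25
dup    → 25 25
/      → 1
5      → 1 5
+      → 6
dup    → 6 6
-      → 0
dup    → 0 0
swap   → 0 0
-      → 0
-8     → 0 -8
over   → 0 -8 0
negate → 0 -8 0
over   → 0 -8 0 -8
drop   → 0 -8 0
dup    → 0 -8 0 0
*      → 0 -8 0
rot    → -8 0 0
*      → -8 0
*      → 0
12     → 0 12

2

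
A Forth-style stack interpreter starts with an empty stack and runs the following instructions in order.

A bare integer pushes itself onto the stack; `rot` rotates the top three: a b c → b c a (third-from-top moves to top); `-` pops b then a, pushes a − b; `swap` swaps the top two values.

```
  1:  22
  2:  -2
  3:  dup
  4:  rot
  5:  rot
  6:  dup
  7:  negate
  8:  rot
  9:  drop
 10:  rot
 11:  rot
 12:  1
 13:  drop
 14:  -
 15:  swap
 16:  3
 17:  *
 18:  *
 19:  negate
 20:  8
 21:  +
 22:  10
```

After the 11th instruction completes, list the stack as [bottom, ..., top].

[2, -2, -2]

22     : 22
-2     : 22 -2
dup    : 22 -2 -2
rot    : -2 -2 22
rot    : -2 22 -2
dup    : -2 22 -2 -2
negate : -2 22 -2 2
rot    : -2 -2 2 22
drop   : -2 -2 2
rot    : -2 2 -2
rot    : 2 -2 -2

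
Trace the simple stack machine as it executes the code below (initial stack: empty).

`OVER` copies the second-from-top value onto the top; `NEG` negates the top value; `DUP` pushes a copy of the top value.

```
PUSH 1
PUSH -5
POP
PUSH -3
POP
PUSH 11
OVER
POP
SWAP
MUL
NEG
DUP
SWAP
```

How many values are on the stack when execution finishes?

2

PUSH 1  : 1
PUSH -5 : 1 -5
POP     : 1
PUSH -3 : 1 -3
POP     : 1
PUSH 11 : 1 11
OVER    : 1 11 1
POP     : 1 11
SWAP    : 11 1
MUL     : 11
NEG     : -11
DUP     : -11 -11
SWAP    : -11 -11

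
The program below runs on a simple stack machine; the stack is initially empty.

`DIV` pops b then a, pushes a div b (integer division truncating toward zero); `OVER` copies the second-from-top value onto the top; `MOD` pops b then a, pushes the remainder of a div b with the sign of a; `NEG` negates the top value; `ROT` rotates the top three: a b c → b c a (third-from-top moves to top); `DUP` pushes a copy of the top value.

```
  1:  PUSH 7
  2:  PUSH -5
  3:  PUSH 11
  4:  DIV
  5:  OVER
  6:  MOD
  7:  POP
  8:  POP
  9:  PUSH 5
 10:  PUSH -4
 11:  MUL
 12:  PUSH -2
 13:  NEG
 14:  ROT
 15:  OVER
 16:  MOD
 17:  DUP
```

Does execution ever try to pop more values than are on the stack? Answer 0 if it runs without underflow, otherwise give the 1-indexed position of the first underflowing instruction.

PUSH 7   7
PUSH -5  7 -5
PUSH 11  7 -5 11
DIV      7 0
OVER     7 0 7
MOD      7 0
POP      7
POP      (empty)
PUSH 5   5
PUSH -4  5 -4
MUL      -20
PUSH -2  -20 -2
NEG      -20 2
ROT  — needs 3 operands, stack has 2 → underflow

14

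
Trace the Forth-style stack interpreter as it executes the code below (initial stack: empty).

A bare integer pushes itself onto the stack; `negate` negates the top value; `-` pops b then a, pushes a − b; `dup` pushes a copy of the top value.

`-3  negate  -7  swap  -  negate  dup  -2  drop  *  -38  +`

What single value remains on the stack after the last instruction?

-3      [-3]
negate  [3]
-7      [3, -7]
swap    [-7, 3]
-       [-10]
negate  [10]
dup     [10, 10]
-2      [10, 10, -2]
drop    [10, 10]
*       [100]
-38     [100, -38]
+       [62]

62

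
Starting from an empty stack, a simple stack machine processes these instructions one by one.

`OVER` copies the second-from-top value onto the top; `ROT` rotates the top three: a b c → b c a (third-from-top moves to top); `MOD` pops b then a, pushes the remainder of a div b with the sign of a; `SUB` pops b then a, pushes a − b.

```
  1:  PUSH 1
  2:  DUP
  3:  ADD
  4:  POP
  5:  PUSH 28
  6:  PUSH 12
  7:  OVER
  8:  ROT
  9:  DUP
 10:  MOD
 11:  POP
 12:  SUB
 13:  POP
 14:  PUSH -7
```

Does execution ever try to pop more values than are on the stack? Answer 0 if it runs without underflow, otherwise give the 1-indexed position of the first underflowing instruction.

PUSH 1  -> 1
DUP     -> 1 1
ADD     -> 2
POP     -> (empty)
PUSH 28 -> 28
PUSH 12 -> 28 12
OVER    -> 28 12 28
ROT     -> 12 28 28
DUP     -> 12 28 28 28
MOD     -> 12 28 0
POP     -> 12 28
SUB     -> -16
POP     -> (empty)
PUSH -7 -> -7

0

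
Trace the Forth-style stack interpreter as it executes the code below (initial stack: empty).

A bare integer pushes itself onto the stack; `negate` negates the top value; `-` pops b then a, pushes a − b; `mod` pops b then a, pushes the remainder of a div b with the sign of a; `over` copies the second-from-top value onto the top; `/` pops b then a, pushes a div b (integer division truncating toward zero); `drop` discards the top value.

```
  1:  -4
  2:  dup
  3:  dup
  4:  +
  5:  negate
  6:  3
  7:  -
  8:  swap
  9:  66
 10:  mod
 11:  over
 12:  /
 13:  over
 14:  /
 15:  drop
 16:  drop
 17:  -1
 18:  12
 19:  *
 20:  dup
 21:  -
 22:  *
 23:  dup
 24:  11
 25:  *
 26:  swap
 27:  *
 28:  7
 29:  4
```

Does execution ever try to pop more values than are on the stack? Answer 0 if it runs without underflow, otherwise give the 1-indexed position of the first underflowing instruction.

-4     -> -4
dup    -> -4 -4
dup    -> -4 -4 -4
+      -> -4 -8
negate -> -4 8
3      -> -4 8 3
-      -> -4 5
swap   -> 5 -4
66     -> 5 -4 66
mod    -> 5 -4
over   -> 5 -4 5
/      -> 5 0
over   -> 5 0 5
/      -> 5 0
drop   -> 5
drop   -> (empty)
-1     -> -1
12     -> -1 12
*      -> -12
dup    -> -12 -12
-      -> 0
*  — needs 2 operands, stack has 1 → underflow

22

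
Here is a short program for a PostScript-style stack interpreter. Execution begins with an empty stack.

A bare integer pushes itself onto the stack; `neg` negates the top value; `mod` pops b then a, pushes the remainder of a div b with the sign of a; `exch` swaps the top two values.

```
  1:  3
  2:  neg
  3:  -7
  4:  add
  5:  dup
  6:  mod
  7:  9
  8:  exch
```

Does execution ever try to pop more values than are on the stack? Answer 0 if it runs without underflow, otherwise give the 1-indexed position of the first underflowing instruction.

3    → [3]
neg  → [-3]
-7   → [-3, -7]
add  → [-10]
dup  → [-10, -10]
mod  → [0]
9    → [0, 9]
exch → [9, 0]

0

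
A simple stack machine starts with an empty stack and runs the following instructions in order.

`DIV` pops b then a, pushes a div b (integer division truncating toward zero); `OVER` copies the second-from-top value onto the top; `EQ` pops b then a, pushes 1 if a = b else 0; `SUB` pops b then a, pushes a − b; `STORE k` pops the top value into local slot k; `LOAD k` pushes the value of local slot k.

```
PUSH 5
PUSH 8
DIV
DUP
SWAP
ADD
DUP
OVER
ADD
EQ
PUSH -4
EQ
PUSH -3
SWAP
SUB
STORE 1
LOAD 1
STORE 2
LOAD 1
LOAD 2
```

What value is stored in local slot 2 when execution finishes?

-3

PUSH 5  -> [5]
PUSH 8  -> [5, 8]
DIV     -> [0]
DUP     -> [0, 0]
SWAP    -> [0, 0]
ADD     -> [0]
DUP     -> [0, 0]
OVER    -> [0, 0, 0]
ADD     -> [0, 0]
EQ      -> [1]
PUSH -4 -> [1, -4]
EQ      -> [0]
PUSH -3 -> [0, -3]
SWAP    -> [-3, 0]
SUB     -> [-3]
STORE 1 -> []
LOAD 1  -> [-3]
STORE 2 -> []
LOAD 1  -> [-3]
LOAD 2  -> [-3, -3]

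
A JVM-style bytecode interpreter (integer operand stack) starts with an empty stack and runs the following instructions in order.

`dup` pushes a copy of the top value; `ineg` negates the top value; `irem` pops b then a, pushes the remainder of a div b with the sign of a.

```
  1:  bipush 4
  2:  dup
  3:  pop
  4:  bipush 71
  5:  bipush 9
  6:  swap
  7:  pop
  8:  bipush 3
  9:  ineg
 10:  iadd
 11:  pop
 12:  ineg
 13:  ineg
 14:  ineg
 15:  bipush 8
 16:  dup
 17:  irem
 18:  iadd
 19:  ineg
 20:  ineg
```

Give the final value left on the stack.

bipush 4  → [4]
dup       → [4, 4]
pop       → [4]
bipush 71 → [4, 71]
bipush 9  → [4, 71, 9]
swap      → [4, 9, 71]
pop       → [4, 9]
bipush 3  → [4, 9, 3]
ineg      → [4, 9, -3]
iadd      → [4, 6]
pop       → [4]
ineg      → [-4]
ineg      → [4]
ineg      → [-4]
bipush 8  → [-4, 8]
dup       → [-4, 8, 8]
irem      → [-4, 0]
iadd      → [-4]
ineg      → [4]
ineg      → [-4]

-4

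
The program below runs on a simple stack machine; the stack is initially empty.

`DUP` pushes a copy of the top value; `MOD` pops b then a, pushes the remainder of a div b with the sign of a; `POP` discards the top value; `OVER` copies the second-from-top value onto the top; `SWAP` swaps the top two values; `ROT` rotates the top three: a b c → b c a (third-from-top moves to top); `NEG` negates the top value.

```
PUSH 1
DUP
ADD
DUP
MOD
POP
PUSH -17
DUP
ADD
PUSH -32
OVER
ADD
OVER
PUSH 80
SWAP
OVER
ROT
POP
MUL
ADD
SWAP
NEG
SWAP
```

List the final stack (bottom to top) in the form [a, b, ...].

PUSH 1   → [1]
DUP      → [1, 1]
ADD      → [2]
DUP      → [2, 2]
MOD      → [0]
POP      → []
PUSH -17 → [-17]
DUP      → [-17, -17]
ADD      → [-34]
PUSH -32 → [-34, -32]
OVER     → [-34, -32, -34]
ADD      → [-34, -66]
OVER     → [-34, -66, -34]
PUSH 80  → [-34, -66, -34, 80]
SWAP     → [-34, -66, 80, -34]
OVER     → [-34, -66, 80, -34, 80]
ROT      → [-34, -66, -34, 80, 80]
POP      → [-34, -66, -34, 80]
MUL      → [-34, -66, -2720]
ADD      → [-34, -2786]
SWAP     → [-2786, -34]
NEG      → [-2786, 34]
SWAP     → [34, -2786]

[34, -2786]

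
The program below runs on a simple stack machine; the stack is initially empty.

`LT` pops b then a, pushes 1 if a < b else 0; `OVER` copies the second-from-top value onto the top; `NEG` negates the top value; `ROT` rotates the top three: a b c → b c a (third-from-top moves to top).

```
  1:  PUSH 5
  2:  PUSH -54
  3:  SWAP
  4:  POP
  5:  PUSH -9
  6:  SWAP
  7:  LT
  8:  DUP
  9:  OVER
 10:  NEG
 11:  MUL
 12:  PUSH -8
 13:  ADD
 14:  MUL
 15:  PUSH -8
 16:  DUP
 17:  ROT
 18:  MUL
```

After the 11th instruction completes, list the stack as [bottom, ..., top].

[0, 0]

PUSH 5   -> 5
PUSH -54 -> 5 -54
SWAP     -> -54 5
POP      -> -54
PUSH -9  -> -54 -9
SWAP     -> -9 -54
LT       -> 0
DUP      -> 0 0
OVER     -> 0 0 0
NEG      -> 0 0 0
MUL      -> 0 0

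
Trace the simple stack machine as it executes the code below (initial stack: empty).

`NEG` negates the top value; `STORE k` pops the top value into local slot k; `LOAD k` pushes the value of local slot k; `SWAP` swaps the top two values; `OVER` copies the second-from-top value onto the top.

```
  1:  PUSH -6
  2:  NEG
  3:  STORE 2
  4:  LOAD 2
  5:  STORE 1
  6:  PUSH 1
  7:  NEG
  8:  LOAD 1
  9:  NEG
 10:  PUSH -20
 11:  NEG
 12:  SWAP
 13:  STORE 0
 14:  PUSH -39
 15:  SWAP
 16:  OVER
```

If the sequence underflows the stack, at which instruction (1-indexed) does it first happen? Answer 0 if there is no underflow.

PUSH -6  : [-6]
NEG      : [6]
STORE 2  : []
LOAD 2   : [6]
STORE 1  : []
PUSH 1   : [1]
NEG      : [-1]
LOAD 1   : [-1, 6]
NEG      : [-1, -6]
PUSH -20 : [-1, -6, -20]
NEG      : [-1, -6, 20]
SWAP     : [-1, 20, -6]
STORE 0  : [-1, 20]
PUSH -39 : [-1, 20, -39]
SWAP     : [-1, -39, 20]
OVER     : [-1, -39, 20, -39]

0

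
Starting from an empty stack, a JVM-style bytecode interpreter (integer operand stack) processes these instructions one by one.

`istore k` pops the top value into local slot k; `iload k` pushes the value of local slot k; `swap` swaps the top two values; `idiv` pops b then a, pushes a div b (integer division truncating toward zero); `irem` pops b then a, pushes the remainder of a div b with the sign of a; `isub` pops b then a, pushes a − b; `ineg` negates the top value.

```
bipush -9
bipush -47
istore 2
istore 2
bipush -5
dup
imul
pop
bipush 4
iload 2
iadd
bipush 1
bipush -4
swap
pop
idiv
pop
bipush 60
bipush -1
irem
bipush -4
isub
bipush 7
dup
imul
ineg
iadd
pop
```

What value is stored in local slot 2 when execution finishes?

bipush -9  : -9
bipush -47 : -9 -47
istore 2   : -9
istore 2   : (empty)
bipush -5  : -5
dup        : -5 -5
imul       : 25
pop        : (empty)
bipush 4   : 4
iload 2    : 4 -9
iadd       : -5
bipush 1   : -5 1
bipush -4  : -5 1 -4
swap       : -5 -4 1
pop        : -5 -4
idiv       : 1
pop        : (empty)
bipush 60  : 60
bipush -1  : 60 -1
irem       : 0
bipush -4  : 0 -4
isub       : 4
bipush 7   : 4 7
dup        : 4 7 7
imul       : 4 49
ineg       : 4 -49
iadd       : -45
pop        : (empty)

-9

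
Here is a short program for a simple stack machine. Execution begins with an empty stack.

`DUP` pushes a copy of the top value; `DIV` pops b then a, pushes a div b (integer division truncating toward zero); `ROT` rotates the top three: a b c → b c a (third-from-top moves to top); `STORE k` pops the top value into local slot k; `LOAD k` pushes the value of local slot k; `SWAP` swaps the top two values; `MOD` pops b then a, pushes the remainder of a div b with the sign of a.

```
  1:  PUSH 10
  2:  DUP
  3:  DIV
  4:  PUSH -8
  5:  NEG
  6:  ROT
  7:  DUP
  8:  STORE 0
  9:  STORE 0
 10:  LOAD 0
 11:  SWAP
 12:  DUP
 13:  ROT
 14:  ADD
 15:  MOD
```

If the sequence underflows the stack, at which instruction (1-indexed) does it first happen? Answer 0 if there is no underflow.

6

PUSH 10  10
DUP      10 10
DIV      1
PUSH -8  1 -8
NEG      1 8
ROT  — needs 3 operands, stack has 2 → underflow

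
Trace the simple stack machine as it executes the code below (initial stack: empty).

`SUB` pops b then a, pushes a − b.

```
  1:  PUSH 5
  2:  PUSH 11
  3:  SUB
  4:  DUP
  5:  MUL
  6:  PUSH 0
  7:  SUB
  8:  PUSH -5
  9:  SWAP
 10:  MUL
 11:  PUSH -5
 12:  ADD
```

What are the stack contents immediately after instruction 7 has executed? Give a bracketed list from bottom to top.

[36]

PUSH 5   5
PUSH 11  5 11
SUB      -6
DUP      -6 -6
MUL      36
PUSH 0   36 0
SUB      36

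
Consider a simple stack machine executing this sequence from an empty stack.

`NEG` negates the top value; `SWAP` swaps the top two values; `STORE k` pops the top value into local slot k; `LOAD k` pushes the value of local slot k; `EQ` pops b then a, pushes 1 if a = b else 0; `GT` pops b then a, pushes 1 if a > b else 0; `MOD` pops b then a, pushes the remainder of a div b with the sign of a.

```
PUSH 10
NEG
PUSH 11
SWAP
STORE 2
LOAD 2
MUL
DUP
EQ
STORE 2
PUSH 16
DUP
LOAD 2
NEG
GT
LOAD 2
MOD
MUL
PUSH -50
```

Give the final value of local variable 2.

PUSH 10  : [10]
NEG      : [-10]
PUSH 11  : [-10, 11]
SWAP     : [11, -10]
STORE 2  : [11]
LOAD 2   : [11, -10]
MUL      : [-110]
DUP      : [-110, -110]
EQ       : [1]
STORE 2  : []
PUSH 16  : [16]
DUP      : [16, 16]
LOAD 2   : [16, 16, 1]
NEG      : [16, 16, -1]
GT       : [16, 1]
LOAD 2   : [16, 1, 1]
MOD      : [16, 0]
MUL      : [0]
PUSH -50 : [0, -50]

1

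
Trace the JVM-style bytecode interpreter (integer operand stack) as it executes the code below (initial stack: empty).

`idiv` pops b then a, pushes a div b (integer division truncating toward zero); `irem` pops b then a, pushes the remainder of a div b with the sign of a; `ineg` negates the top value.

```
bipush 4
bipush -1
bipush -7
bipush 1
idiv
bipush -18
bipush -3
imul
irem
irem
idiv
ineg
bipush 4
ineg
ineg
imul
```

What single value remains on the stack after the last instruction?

bipush 4   → 4
bipush -1  → 4 -1
bipush -7  → 4 -1 -7
bipush 1   → 4 -1 -7 1
idiv       → 4 -1 -7
bipush -18 → 4 -1 -7 -18
bipush -3  → 4 -1 -7 -18 -3
imul       → 4 -1 -7 54
irem       → 4 -1 -7
irem       → 4 -1
idiv       → -4
ineg       → 4
bipush 4   → 4 4
ineg       → 4 -4
ineg       → 4 4
imul       → 16

16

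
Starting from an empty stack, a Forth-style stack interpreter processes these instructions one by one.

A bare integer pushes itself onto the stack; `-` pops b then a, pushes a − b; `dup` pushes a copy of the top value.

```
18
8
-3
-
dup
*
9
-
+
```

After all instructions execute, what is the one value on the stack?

18  -> [18]
8   -> [18, 8]
-3  -> [18, 8, -3]
-   -> [18, 11]
dup -> [18, 11, 11]
*   -> [18, 121]
9   -> [18, 121, 9]
-   -> [18, 112]
+   -> [130]

130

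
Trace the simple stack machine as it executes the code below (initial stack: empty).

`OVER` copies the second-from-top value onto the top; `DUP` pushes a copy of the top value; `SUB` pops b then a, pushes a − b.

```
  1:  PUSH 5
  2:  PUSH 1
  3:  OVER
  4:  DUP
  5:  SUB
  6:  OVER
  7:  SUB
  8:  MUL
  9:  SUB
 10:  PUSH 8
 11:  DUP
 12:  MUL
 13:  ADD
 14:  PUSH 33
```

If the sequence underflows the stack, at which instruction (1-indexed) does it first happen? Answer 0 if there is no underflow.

0

PUSH 5  : 5
PUSH 1  : 5 1
OVER    : 5 1 5
DUP     : 5 1 5 5
SUB     : 5 1 0
OVER    : 5 1 0 1
SUB     : 5 1 -1
MUL     : 5 -1
SUB     : 6
PUSH 8  : 6 8
DUP     : 6 8 8
MUL     : 6 64
ADD     : 70
PUSH 33 : 70 33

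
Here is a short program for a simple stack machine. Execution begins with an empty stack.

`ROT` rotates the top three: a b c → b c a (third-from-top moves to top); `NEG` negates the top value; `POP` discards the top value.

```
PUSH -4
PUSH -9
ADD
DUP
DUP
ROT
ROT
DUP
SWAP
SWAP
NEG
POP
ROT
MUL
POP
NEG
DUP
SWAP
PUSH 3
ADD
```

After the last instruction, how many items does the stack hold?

2

PUSH -4  [-4]
PUSH -9  [-4, -9]
ADD      [-13]
DUP      [-13, -13]
DUP      [-13, -13, -13]
ROT      [-13, -13, -13]
ROT      [-13, -13, -13]
DUP      [-13, -13, -13, -13]
SWAP     [-13, -13, -13, -13]
SWAP     [-13, -13, -13, -13]
NEG      [-13, -13, -13, 13]
POP      [-13, -13, -13]
ROT      [-13, -13, -13]
MUL      [-13, 169]
POP      [-13]
NEG      [13]
DUP      [13, 13]
SWAP     [13, 13]
PUSH 3   [13, 13, 3]
ADD      [13, 16]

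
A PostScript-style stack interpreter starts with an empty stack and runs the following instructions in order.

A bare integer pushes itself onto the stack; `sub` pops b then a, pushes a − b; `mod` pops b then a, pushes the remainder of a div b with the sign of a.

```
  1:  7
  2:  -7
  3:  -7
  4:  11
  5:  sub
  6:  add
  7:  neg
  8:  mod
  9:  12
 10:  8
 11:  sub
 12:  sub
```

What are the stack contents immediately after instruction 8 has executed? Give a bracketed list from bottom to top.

[7]

7    [7]
-7   [7, -7]
-7   [7, -7, -7]
11   [7, -7, -7, 11]
sub  [7, -7, -18]
add  [7, -25]
neg  [7, 25]
mod  [7]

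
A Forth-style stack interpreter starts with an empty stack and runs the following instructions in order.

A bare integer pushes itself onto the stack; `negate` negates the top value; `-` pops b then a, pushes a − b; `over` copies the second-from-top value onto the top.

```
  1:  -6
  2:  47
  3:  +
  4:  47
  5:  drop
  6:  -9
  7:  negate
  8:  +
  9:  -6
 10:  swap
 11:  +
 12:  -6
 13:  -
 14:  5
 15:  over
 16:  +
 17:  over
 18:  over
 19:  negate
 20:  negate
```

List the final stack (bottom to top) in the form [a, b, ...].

-6      [-6]
47      [-6, 47]
+       [41]
47      [41, 47]
drop    [41]
-9      [41, -9]
negate  [41, 9]
+       [50]
-6      [50, -6]
swap    [-6, 50]
+       [44]
-6      [44, -6]
-       [50]
5       [50, 5]
over    [50, 5, 50]
+       [50, 55]
over    [50, 55, 50]
over    [50, 55, 50, 55]
negate  [50, 55, 50, -55]
negate  [50, 55, 50, 55]

[50, 55, 50, 55]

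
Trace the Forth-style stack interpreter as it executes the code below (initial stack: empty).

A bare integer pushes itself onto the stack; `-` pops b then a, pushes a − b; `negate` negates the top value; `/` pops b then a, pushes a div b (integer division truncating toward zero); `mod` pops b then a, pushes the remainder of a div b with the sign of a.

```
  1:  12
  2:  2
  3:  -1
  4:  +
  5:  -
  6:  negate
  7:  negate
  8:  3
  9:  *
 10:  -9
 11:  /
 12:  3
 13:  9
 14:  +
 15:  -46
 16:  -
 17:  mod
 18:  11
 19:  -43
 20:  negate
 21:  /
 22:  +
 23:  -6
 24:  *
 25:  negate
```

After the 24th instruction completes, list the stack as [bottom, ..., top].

12     : 12
2      : 12 2
-1     : 12 2 -1
+      : 12 1
-      : 11
negate : -11
negate : 11
3      : 11 3
*      : 33
-9     : 33 -9
/      : -3
3      : -3 3
9      : -3 3 9
+      : -3 12
-46    : -3 12 -46
-      : -3 58
mod    : -3
11     : -3 11
-43    : -3 11 -43
negate : -3 11 43
/      : -3 0
+      : -3
-6     : -3 -6
*      : 18

[18]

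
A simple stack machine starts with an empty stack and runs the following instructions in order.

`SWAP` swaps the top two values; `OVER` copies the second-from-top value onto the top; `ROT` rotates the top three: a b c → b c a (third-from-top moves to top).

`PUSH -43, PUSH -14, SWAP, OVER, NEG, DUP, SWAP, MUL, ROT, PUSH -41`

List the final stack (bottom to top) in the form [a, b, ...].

PUSH -43 → -43
PUSH -14 → -43 -14
SWAP     → -14 -43
OVER     → -14 -43 -14
NEG      → -14 -43 14
DUP      → -14 -43 14 14
SWAP     → -14 -43 14 14
MUL      → -14 -43 196
ROT      → -43 196 -14
PUSH -41 → -43 196 -14 -41

[-43, 196, -14, -41]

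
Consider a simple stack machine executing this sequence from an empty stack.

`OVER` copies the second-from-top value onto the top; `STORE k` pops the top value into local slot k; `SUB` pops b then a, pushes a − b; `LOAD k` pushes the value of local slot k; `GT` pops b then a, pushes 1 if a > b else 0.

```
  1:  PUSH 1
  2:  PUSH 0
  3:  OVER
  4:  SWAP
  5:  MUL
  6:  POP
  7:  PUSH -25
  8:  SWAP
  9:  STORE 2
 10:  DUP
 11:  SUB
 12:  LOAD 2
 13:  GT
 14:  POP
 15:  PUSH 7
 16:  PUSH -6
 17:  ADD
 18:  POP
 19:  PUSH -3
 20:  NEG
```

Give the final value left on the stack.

PUSH 1   -> [1]
PUSH 0   -> [1, 0]
OVER     -> [1, 0, 1]
SWAP     -> [1, 1, 0]
MUL      -> [1, 0]
POP      -> [1]
PUSH -25 -> [1, -25]
SWAP     -> [-25, 1]
STORE 2  -> [-25]
DUP      -> [-25, -25]
SUB      -> [0]
LOAD 2   -> [0, 1]
GT       -> [0]
POP      -> []
PUSH 7   -> [7]
PUSH -6  -> [7, -6]
ADD      -> [1]
POP      -> []
PUSH -3  -> [-3]
NEG      -> [3]

3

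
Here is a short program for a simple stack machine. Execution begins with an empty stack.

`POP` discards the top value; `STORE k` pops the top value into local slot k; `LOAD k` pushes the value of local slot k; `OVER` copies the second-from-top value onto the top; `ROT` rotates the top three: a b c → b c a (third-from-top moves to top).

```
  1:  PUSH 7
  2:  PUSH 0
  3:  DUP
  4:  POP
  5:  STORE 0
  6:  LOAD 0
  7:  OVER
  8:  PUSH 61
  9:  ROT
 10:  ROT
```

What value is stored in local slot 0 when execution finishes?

0

PUSH 7  → 7
PUSH 0  → 7 0
DUP     → 7 0 0
POP     → 7 0
STORE 0 → 7
LOAD 0  → 7 0
OVER    → 7 0 7
PUSH 61 → 7 0 7 61
ROT     → 7 7 61 0
ROT     → 7 61 0 7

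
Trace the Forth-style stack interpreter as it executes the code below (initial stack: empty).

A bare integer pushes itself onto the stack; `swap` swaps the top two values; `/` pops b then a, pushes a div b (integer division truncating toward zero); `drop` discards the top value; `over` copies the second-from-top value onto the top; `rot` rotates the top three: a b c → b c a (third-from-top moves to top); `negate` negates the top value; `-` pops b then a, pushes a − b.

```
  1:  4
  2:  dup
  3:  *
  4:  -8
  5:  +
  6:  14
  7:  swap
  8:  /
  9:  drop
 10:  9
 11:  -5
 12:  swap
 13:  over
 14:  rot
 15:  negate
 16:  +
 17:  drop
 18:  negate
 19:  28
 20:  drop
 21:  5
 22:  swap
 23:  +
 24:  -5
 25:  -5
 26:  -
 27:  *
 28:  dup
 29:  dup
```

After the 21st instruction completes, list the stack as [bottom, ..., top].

[-9, 5]

4       [4]
dup     [4, 4]
*       [16]
-8      [16, -8]
+       [8]
14      [8, 14]
swap    [14, 8]
/       [1]
drop    []
9       [9]
-5      [9, -5]
swap    [-5, 9]
over    [-5, 9, -5]
rot     [9, -5, -5]
negate  [9, -5, 5]
+       [9, 0]
drop    [9]
negate  [-9]
28      [-9, 28]
drop    [-9]
5       [-9, 5]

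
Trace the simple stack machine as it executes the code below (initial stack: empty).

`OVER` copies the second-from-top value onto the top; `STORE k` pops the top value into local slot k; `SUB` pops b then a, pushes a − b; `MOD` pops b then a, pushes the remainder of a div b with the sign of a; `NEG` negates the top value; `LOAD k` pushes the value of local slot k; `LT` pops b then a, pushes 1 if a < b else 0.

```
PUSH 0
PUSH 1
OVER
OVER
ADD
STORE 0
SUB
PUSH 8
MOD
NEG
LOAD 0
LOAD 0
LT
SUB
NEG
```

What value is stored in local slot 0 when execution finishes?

1

PUSH 0   [0]
PUSH 1   [0, 1]
OVER     [0, 1, 0]
OVER     [0, 1, 0, 1]
ADD      [0, 1, 1]
STORE 0  [0, 1]
SUB      [-1]
PUSH 8   [-1, 8]
MOD      [-1]
NEG      [1]
LOAD 0   [1, 1]
LOAD 0   [1, 1, 1]
LT       [1, 0]
SUB      [1]
NEG      [-1]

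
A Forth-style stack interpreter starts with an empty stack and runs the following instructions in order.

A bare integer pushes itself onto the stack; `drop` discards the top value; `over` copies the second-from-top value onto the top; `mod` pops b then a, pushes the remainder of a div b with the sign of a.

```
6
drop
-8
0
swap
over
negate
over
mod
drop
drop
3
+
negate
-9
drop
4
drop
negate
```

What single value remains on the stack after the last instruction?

6      : [6]
drop   : []
-8     : [-8]
0      : [-8, 0]
swap   : [0, -8]
over   : [0, -8, 0]
negate : [0, -8, 0]
over   : [0, -8, 0, -8]
mod    : [0, -8, 0]
drop   : [0, -8]
drop   : [0]
3      : [0, 3]
+      : [3]
negate : [-3]
-9     : [-3, -9]
drop   : [-3]
4      : [-3, 4]
drop   : [-3]
negate : [3]

3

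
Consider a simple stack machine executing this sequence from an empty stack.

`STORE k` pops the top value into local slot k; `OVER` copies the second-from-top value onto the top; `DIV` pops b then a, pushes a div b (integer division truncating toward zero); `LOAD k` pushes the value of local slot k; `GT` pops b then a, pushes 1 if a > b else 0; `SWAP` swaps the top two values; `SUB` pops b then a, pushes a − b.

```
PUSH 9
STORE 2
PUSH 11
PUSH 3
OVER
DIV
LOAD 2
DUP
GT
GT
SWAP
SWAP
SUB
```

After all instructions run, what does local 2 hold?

9

PUSH 9  : 9
STORE 2 : (empty)
PUSH 11 : 11
PUSH 3  : 11 3
OVER    : 11 3 11
DIV     : 11 0
LOAD 2  : 11 0 9
DUP     : 11 0 9 9
GT      : 11 0 0
GT      : 11 0
SWAP    : 0 11
SWAP    : 11 0
SUB     : 11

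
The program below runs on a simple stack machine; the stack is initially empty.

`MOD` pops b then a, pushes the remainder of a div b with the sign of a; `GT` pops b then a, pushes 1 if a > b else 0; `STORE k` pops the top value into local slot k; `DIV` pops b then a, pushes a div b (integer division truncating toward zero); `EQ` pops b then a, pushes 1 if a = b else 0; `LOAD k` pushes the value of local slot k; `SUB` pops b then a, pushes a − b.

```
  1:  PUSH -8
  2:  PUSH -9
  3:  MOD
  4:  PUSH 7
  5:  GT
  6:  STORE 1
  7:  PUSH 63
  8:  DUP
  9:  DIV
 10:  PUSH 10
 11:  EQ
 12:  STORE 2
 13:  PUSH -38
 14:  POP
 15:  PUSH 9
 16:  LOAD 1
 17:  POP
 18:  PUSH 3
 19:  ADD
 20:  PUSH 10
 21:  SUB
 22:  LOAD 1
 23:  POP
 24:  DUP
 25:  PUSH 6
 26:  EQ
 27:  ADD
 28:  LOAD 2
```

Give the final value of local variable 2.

0

PUSH -8   -8
PUSH -9   -8 -9
MOD       -8
PUSH 7    -8 7
GT        0
STORE 1   (empty)
PUSH 63   63
DUP       63 63
DIV       1
PUSH 10   1 10
EQ        0
STORE 2   (empty)
PUSH -38  -38
POP       (empty)
PUSH 9    9
LOAD 1    9 0
POP       9
PUSH 3    9 3
ADD       12
PUSH 10   12 10
SUB       2
LOAD 1    2 0
POP       2
DUP       2 2
PUSH 6    2 2 6
EQ        2 0
ADD       2
LOAD 2    2 0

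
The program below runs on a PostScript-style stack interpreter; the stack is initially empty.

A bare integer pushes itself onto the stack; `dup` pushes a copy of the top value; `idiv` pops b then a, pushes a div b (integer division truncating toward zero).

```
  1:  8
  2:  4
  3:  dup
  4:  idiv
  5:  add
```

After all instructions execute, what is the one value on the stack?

8    : 8
4    : 8 4
dup  : 8 4 4
idiv : 8 1
add  : 9

9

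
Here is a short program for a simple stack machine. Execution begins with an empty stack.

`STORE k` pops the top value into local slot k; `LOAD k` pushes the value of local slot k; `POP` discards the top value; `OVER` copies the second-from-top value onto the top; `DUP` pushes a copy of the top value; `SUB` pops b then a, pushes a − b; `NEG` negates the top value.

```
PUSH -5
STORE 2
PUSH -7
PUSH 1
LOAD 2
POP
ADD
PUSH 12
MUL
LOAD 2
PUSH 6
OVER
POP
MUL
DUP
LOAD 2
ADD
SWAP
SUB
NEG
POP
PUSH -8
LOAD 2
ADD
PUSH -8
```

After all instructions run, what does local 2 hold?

-5

PUSH -5 → [-5]
STORE 2 → []
PUSH -7 → [-7]
PUSH 1  → [-7, 1]
LOAD 2  → [-7, 1, -5]
POP     → [-7, 1]
ADD     → [-6]
PUSH 12 → [-6, 12]
MUL     → [-72]
LOAD 2  → [-72, -5]
PUSH 6  → [-72, -5, 6]
OVER    → [-72, -5, 6, -5]
POP     → [-72, -5, 6]
MUL     → [-72, -30]
DUP     → [-72, -30, -30]
LOAD 2  → [-72, -30, -30, -5]
ADD     → [-72, -30, -35]
SWAP    → [-72, -35, -30]
SUB     → [-72, -5]
NEG     → [-72, 5]
POP     → [-72]
PUSH -8 → [-72, -8]
LOAD 2  → [-72, -8, -5]
ADD     → [-72, -13]
PUSH -8 → [-72, -13, -8]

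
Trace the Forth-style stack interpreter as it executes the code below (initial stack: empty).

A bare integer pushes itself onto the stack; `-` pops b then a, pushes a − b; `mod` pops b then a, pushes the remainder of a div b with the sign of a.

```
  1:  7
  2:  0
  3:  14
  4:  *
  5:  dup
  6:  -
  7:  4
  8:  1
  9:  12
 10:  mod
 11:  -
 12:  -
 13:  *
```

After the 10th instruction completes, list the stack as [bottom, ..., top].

[7, 0, 4, 1]

7   -> [7]
0   -> [7, 0]
14  -> [7, 0, 14]
*   -> [7, 0]
dup -> [7, 0, 0]
-   -> [7, 0]
4   -> [7, 0, 4]
1   -> [7, 0, 4, 1]
12  -> [7, 0, 4, 1, 12]
mod -> [7, 0, 4, 1]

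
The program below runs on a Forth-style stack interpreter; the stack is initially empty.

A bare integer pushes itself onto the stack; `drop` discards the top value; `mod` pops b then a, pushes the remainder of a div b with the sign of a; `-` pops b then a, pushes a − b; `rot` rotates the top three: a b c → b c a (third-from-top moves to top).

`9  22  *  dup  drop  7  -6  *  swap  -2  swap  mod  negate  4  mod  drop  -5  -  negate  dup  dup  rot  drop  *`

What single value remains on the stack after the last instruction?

9      → [9]
22     → [9, 22]
*      → [198]
dup    → [198, 198]
drop   → [198]
7      → [198, 7]
-6     → [198, 7, -6]
*      → [198, -42]
swap   → [-42, 198]
-2     → [-42, 198, -2]
swap   → [-42, -2, 198]
mod    → [-42, -2]
negate → [-42, 2]
4      → [-42, 2, 4]
mod    → [-42, 2]
drop   → [-42]
-5     → [-42, -5]
-      → [-37]
negate → [37]
dup    → [37, 37]
dup    → [37, 37, 37]
rot    → [37, 37, 37]
drop   → [37, 37]
*      → [1369]

1369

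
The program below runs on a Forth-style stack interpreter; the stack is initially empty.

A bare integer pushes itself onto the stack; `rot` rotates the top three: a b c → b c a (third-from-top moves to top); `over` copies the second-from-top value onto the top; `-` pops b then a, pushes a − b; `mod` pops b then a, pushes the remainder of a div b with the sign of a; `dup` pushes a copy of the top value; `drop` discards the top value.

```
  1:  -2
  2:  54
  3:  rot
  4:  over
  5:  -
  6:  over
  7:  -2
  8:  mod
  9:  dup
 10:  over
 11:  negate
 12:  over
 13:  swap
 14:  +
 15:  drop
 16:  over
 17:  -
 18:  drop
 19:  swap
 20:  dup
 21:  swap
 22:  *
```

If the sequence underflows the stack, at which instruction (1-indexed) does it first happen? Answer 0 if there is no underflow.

3

-2  [-2]
54  [-2, 54]
rot  — needs 3 operands, stack has 2 → underflow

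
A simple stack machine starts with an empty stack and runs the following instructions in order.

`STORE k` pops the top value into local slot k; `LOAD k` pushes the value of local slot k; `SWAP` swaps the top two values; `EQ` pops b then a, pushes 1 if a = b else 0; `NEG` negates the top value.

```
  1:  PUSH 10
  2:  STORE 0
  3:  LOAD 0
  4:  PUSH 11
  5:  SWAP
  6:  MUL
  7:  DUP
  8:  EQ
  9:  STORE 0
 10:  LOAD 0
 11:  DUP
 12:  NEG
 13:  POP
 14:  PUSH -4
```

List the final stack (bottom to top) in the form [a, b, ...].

PUSH 10 → [10]
STORE 0 → []
LOAD 0  → [10]
PUSH 11 → [10, 11]
SWAP    → [11, 10]
MUL     → [110]
DUP     → [110, 110]
EQ      → [1]
STORE 0 → []
LOAD 0  → [1]
DUP     → [1, 1]
NEG     → [1, -1]
POP     → [1]
PUSH -4 → [1, -4]

[1, -4]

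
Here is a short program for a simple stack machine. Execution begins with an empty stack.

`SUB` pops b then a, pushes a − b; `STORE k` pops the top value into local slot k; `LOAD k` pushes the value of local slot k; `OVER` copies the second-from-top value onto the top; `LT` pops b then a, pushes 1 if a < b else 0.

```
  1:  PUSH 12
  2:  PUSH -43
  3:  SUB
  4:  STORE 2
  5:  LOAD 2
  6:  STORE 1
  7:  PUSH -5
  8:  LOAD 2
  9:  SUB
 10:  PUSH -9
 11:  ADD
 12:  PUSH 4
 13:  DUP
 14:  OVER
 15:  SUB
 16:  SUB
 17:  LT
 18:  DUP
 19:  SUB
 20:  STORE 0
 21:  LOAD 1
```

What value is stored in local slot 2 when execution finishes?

PUSH 12  : [12]
PUSH -43 : [12, -43]
SUB      : [55]
STORE 2  : []
LOAD 2   : [55]
STORE 1  : []
PUSH -5  : [-5]
LOAD 2   : [-5, 55]
SUB      : [-60]
PUSH -9  : [-60, -9]
ADD      : [-69]
PUSH 4   : [-69, 4]
DUP      : [-69, 4, 4]
OVER     : [-69, 4, 4, 4]
SUB      : [-69, 4, 0]
SUB      : [-69, 4]
LT       : [1]
DUP      : [1, 1]
SUB      : [0]
STORE 0  : []
LOAD 1   : [55]

55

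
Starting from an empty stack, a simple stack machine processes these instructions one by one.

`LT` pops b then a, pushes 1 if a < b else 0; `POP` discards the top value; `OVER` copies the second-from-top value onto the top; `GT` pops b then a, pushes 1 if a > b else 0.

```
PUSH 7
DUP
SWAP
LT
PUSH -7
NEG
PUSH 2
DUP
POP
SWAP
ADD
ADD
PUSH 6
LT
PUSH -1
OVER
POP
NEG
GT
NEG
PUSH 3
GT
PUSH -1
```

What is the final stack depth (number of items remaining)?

PUSH 7  → [7]
DUP     → [7, 7]
SWAP    → [7, 7]
LT      → [0]
PUSH -7 → [0, -7]
NEG     → [0, 7]
PUSH 2  → [0, 7, 2]
DUP     → [0, 7, 2, 2]
POP     → [0, 7, 2]
SWAP    → [0, 2, 7]
ADD     → [0, 9]
ADD     → [9]
PUSH 6  → [9, 6]
LT      → [0]
PUSH -1 → [0, -1]
OVER    → [0, -1, 0]
POP     → [0, -1]
NEG     → [0, 1]
GT      → [0]
NEG     → [0]
PUSH 3  → [0, 3]
GT      → [0]
PUSH -1 → [0, -1]

2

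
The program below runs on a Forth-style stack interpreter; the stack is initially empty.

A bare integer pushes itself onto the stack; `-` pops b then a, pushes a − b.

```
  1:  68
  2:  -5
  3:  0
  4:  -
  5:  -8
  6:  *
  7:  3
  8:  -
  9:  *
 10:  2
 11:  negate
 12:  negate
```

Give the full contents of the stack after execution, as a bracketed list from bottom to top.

68      68
-5      68 -5
0       68 -5 0
-       68 -5
-8      68 -5 -8
*       68 40
3       68 40 3
-       68 37
*       2516
2       2516 2
negate  2516 -2
negate  2516 2

[2516, 2]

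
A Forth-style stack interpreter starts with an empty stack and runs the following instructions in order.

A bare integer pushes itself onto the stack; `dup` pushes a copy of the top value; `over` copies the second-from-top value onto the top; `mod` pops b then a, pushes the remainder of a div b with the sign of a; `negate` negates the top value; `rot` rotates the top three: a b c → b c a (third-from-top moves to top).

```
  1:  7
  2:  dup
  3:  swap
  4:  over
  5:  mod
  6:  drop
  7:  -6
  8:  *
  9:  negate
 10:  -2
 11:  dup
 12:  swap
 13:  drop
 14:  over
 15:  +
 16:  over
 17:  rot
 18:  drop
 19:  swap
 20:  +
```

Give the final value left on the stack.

82

7       [7]
dup     [7, 7]
swap    [7, 7]
over    [7, 7, 7]
mod     [7, 0]
drop    [7]
-6      [7, -6]
*       [-42]
negate  [42]
-2      [42, -2]
dup     [42, -2, -2]
swap    [42, -2, -2]
drop    [42, -2]
over    [42, -2, 42]
+       [42, 40]
over    [42, 40, 42]
rot     [40, 42, 42]
drop    [40, 42]
swap    [42, 40]
+       [82]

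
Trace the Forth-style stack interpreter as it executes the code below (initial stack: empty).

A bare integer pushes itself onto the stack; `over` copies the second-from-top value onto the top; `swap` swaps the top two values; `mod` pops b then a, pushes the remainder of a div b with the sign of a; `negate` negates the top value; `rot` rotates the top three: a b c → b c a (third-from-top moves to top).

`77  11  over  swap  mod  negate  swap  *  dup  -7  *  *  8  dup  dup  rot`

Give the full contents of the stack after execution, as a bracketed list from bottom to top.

[0, 8, 8, 8]

77      77
11      77 11
over    77 11 77
swap    77 77 11
mod     77 0
negate  77 0
swap    0 77
*       0
dup     0 0
-7      0 0 -7
*       0 0
*       0
8       0 8
dup     0 8 8
dup     0 8 8 8
rot     0 8 8 8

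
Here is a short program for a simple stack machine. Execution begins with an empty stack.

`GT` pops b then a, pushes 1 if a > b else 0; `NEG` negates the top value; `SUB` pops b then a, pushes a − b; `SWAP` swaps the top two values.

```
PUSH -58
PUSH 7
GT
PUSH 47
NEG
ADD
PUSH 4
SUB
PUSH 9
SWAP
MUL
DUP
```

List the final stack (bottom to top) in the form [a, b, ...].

[-459, -459]

PUSH -58  -58
PUSH 7    -58 7
GT        0
PUSH 47   0 47
NEG       0 -47
ADD       -47
PUSH 4    -47 4
SUB       -51
PUSH 9    -51 9
SWAP      9 -51
MUL       -459
DUP       -459 -459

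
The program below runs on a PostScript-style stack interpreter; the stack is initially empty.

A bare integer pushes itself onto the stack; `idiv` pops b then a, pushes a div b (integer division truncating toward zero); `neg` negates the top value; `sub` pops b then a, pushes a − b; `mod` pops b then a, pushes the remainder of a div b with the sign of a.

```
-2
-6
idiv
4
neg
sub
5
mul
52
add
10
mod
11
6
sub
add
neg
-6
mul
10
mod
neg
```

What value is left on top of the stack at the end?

-2

-2    -2
-6    -2 -6
idiv  0
4     0 4
neg   0 -4
sub   4
5     4 5
mul   20
52    20 52
add   72
10    72 10
mod   2
11    2 11
6     2 11 6
sub   2 5
add   7
neg   -7
-6    -7 -6
mul   42
10    42 10
mod   2
neg   -2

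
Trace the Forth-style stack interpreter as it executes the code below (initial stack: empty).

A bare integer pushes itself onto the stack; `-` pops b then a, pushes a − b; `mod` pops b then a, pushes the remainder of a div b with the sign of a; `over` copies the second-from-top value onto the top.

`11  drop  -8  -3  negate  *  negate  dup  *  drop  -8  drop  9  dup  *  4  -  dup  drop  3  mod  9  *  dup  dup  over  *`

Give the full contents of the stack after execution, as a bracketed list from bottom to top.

11     -> 11
drop   -> (empty)
-8     -> -8
-3     -> -8 -3
negate -> -8 3
*      -> -24
negate -> 24
dup    -> 24 24
*      -> 576
drop   -> (empty)
-8     -> -8
drop   -> (empty)
9      -> 9
dup    -> 9 9
*      -> 81
4      -> 81 4
-      -> 77
dup    -> 77 77
drop   -> 77
3      -> 77 3
mod    -> 2
9      -> 2 9
*      -> 18
dup    -> 18 18
dup    -> 18 18 18
over   -> 18 18 18 18
*      -> 18 18 324

[18, 18, 324]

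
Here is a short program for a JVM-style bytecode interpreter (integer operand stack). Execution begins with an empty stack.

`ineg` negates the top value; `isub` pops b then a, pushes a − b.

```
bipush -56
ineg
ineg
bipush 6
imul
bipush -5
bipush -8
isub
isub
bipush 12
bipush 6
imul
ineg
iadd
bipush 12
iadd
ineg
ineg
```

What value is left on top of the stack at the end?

bipush -56 : [-56]
ineg       : [56]
ineg       : [-56]
bipush 6   : [-56, 6]
imul       : [-336]
bipush -5  : [-336, -5]
bipush -8  : [-336, -5, -8]
isub       : [-336, 3]
isub       : [-339]
bipush 12  : [-339, 12]
bipush 6   : [-339, 12, 6]
imul       : [-339, 72]
ineg       : [-339, -72]
iadd       : [-411]
bipush 12  : [-411, 12]
iadd       : [-399]
ineg       : [399]
ineg       : [-399]

-399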